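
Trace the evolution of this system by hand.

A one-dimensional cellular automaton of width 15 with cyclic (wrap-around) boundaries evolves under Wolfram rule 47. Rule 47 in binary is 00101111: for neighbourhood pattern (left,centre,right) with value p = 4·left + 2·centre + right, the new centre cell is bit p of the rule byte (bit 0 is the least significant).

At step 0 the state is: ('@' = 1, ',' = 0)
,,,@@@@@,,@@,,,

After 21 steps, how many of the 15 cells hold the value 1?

t=0: ,,,@@@@@,,@@,,,
t=1: @@@@,,,,,@@,,@@
t=2: ,,,,,@@@@@,,@@,
t=3: @@@@@@,,,,,@@,,
t=4: @,,,,,,@@@@@,,@
t=5: ,,@@@@@@,,,,,@@
t=6: ,@@,,,,,,@@@@@,
t=7: @@,,@@@@@@,,,,,
t=8: @,,@@,,,,,,@@@@
t=9: ,,@@,,@@@@@@,,,
t=10: @@@,,@@,,,,,,@@
t=11: ,,,,@@,,@@@@@@,
t=12: @@@@@,,@@,,,,,,
t=13: @,,,,,@@,,@@@@@
t=14: ,,@@@@@,,@@,,,,
t=15: @@@,,,,,@@,,@@@
t=16: ,,,,@@@@@,,@@,,
t=17: @@@@@,,,,,@@,,@
t=18: ,,,,,,@@@@@,,@@
t=19: ,@@@@@@,,,,,@@,
t=20: @@,,,,,,@@@@@,,
t=21: @,,@@@@@@,,,,,@

8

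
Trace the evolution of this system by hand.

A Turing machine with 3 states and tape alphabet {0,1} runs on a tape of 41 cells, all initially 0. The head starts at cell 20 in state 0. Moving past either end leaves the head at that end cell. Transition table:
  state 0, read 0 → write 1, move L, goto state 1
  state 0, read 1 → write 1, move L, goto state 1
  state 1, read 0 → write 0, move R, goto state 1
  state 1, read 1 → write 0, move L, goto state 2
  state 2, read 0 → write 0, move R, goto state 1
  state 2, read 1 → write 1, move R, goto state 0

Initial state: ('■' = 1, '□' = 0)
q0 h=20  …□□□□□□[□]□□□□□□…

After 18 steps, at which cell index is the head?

[0] q0 h=20  …□□□□□□[□]□□□□□□…
[1] q1 h=19  …□□□□□□[□]■□□□□□…
[2] q1 h=20  …□□□□□□[■]□□□□□□…
[3] q2 h=19  …□□□□□□[□]□□□□□□…
[4] q1 h=20  …□□□□□□[□]□□□□□□…
[5] q1 h=21  …□□□□□□[□]□□□□□□…
[6] q1 h=22  …□□□□□□[□]□□□□□□…
[7] q1 h=23  …□□□□□□[□]□□□□□□…
[8] q1 h=24  …□□□□□□[□]□□□□□□…
[9] q1 h=25  …□□□□□□[□]□□□□□□…
[10] q1 h=26  …□□□□□□[□]□□□□□□…
[11] q1 h=27  …□□□□□□[□]□□□□□□…
[12] q1 h=28  …□□□□□□[□]□□□□□□…
[13] q1 h=29  …□□□□□□[□]□□□□□□…
[14] q1 h=30  …□□□□□□[□]□□□□□□…
[15] q1 h=31  …□□□□□□[□]□□□□□□…
[16] q1 h=32  …□□□□□□[□]□□□□□□…
[17] q1 h=33  …□□□□□□[□]□□□□□□…
[18] q1 h=34  …□□□□□□[□]□□□□□□|

34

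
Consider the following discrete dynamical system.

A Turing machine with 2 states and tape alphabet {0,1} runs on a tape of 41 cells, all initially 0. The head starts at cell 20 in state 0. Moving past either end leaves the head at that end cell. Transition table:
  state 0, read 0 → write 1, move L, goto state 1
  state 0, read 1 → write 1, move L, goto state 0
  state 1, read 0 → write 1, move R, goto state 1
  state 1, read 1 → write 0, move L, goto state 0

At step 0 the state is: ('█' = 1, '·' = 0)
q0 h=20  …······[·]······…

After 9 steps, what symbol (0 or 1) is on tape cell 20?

[0] q0 h=20  …······[·]······…
[1] q1 h=19  …······[·]█·····…
[2] q1 h=20  …·····█[█]······…
[3] q0 h=19  …······[█]······…
[4] q0 h=18  …······[·]█·····…
[5] q1 h=17  …······[·]██····…
[6] q1 h=18  …·····█[█]█·····…
[7] q0 h=17  …······[█]·█····…
[8] q0 h=16  …······[·]█·█···…
[9] q1 h=15  …······[·]██·█··…

0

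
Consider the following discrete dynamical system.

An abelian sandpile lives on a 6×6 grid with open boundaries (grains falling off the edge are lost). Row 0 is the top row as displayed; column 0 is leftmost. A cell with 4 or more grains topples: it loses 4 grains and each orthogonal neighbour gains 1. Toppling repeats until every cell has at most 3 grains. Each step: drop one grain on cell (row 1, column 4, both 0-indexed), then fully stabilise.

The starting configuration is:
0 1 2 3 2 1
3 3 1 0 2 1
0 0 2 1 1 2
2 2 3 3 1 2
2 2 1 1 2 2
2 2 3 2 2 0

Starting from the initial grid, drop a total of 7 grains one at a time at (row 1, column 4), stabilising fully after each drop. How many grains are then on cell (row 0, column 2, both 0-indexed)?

[0] 0 1 2 3 2 1
3 3 1 0 2 1
0 0 2 1 1 2
2 2 3 3 1 2
2 2 1 1 2 2
2 2 3 2 2 0
[1] 0 1 2 3 2 1
3 3 1 0 3 1
0 0 2 1 1 2
2 2 3 3 1 2
2 2 1 1 2 2
2 2 3 2 2 0
[2] 0 1 2 3 3 1
3 3 1 1 0 2
0 0 2 1 2 2
2 2 3 3 1 2
2 2 1 1 2 2
2 2 3 2 2 0
[3] 0 1 2 3 3 1
3 3 1 1 1 2
0 0 2 1 2 2
2 2 3 3 1 2
2 2 1 1 2 2
2 2 3 2 2 0
[4] 0 1 2 3 3 1
3 3 1 1 2 2
0 0 2 1 2 2
2 2 3 3 1 2
2 2 1 1 2 2
2 2 3 2 2 0
[5] 0 1 2 3 3 1
3 3 1 1 3 2
0 0 2 1 2 2
2 2 3 3 1 2
2 2 1 1 2 2
2 2 3 2 2 0
[6] 0 1 3 0 1 2
3 3 1 3 1 3
0 0 2 1 3 2
2 2 3 3 1 2
2 2 1 1 2 2
2 2 3 2 2 0
[7] 0 1 3 0 1 2
3 3 1 3 2 3
0 0 2 1 3 2
2 2 3 3 1 2
2 2 1 1 2 2
2 2 3 2 2 0

3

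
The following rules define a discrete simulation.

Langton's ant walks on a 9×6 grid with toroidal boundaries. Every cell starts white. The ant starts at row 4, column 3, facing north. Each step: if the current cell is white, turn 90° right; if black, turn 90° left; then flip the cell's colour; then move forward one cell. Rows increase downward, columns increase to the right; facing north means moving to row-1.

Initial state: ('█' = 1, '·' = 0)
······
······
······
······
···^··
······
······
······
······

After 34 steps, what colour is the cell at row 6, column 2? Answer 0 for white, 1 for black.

1

step 0: ······
······
······
······
···^··
······
······
······
······
step 1: ······
······
······
······
···█>·
······
······
······
······
step 2: ······
······
······
······
···██·
····v·
······
······
······
step 3: ······
······
······
······
···██·
···<█·
······
······
······
step 4: ······
······
······
······
···^█·
···██·
······
······
······
step 5: ······
······
······
······
··<·█·
···██·
······
······
······
step 6: ······
······
······
··^···
··█·█·
···██·
······
······
······
step 7: ······
······
······
··█>··
··█·█·
···██·
······
······
······
step 8: ······
······
······
··██··
··█v█·
···██·
······
······
······
step 9: ······
······
······
··██··
··<██·
···██·
······
······
······
step 10: ······
······
······
··██··
···██·
··v██·
······
······
······
step 11: ······
······
······
··██··
···██·
·<███·
······
······
······
step 12: ······
······
······
··██··
·^·██·
·████·
······
······
······
step 13: ······
······
······
··██··
·█>██·
·████·
······
······
······
step 14: ······
······
······
··██··
·████·
·█v██·
······
······
······
step 15: ······
······
······
··██··
·████·
·█·>█·
······
······
······
step 16: ······
······
······
··██··
·██^█·
·█··█·
······
······
······
step 17: ······
······
······
··██··
·█<·█·
·█··█·
······
······
······
step 18: ······
······
······
··██··
·█··█·
·█v·█·
······
······
······
step 19: ······
······
······
··██··
·█··█·
·<█·█·
······
······
······
step 20: ······
······
······
··██··
·█··█·
··█·█·
·v····
······
······
step 21: ······
······
······
··██··
·█··█·
··█·█·
<█····
······
······
step 22: ······
······
······
··██··
·█··█·
^·█·█·
██····
······
······
step 23: ······
······
······
··██··
·█··█·
█>█·█·
██····
······
······
step 24: ······
······
······
··██··
·█··█·
███·█·
█v····
······
······
step 25: ······
······
······
··██··
·█··█·
███·█·
█·>···
······
······
step 26: ······
······
······
··██··
·█··█·
███·█·
█·█···
··v···
······
step 27: ······
······
······
··██··
·█··█·
███·█·
█·█···
·<█···
······
step 28: ······
······
······
··██··
·█··█·
███·█·
█^█···
·██···
······
step 29: ······
······
······
··██··
·█··█·
███·█·
██>···
·██···
······
step 30: ······
······
······
··██··
·█··█·
██^·█·
██····
·██···
······
step 31: ······
······
······
··██··
·█··█·
█<··█·
██····
·██···
······
step 32: ······
······
······
··██··
·█··█·
█···█·
█v····
·██···
······
step 33: ······
······
······
··██··
·█··█·
█···█·
█·>···
·██···
······
step 34: ······
······
······
··██··
·█··█·
█···█·
█·█···
·█v···
······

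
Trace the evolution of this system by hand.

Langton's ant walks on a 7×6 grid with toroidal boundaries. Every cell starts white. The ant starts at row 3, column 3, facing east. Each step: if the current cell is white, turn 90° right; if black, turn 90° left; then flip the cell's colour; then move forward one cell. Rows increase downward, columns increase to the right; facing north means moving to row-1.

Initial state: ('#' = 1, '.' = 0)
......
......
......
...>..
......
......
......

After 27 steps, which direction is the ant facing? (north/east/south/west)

north

0) ......
......
......
...>..
......
......
......
1) ......
......
......
...#..
...v..
......
......
2) ......
......
......
...#..
..<#..
......
......
3) ......
......
......
..^#..
..##..
......
......
4) ......
......
......
..#>..
..##..
......
......
5) ......
......
...^..
..#...
..##..
......
......
6) ......
......
...#>.
..#...
..##..
......
......
7) ......
......
...##.
..#.v.
..##..
......
......
8) ......
......
...##.
..#<#.
..##..
......
......
9) ......
......
...^#.
..###.
..##..
......
......
10) ......
......
..<.#.
..###.
..##..
......
......
11) ......
..^...
..#.#.
..###.
..##..
......
......
12) ......
..#>..
..#.#.
..###.
..##..
......
......
13) ......
..##..
..#v#.
..###.
..##..
......
......
14) ......
..##..
..<##.
..###.
..##..
......
......
15) ......
..##..
...##.
..v##.
..##..
......
......
16) ......
..##..
...##.
...>#.
..##..
......
......
17) ......
..##..
...^#.
....#.
..##..
......
......
18) ......
..##..
..<.#.
....#.
..##..
......
......
19) ......
..^#..
..#.#.
....#.
..##..
......
......
20) ......
.<.#..
..#.#.
....#.
..##..
......
......
21) .^....
.#.#..
..#.#.
....#.
..##..
......
......
22) .#>...
.#.#..
..#.#.
....#.
..##..
......
......
23) .##...
.#v#..
..#.#.
....#.
..##..
......
......
24) .##...
.<##..
..#.#.
....#.
..##..
......
......
25) .##...
..##..
.v#.#.
....#.
..##..
......
......
26) .##...
..##..
<##.#.
....#.
..##..
......
......
27) .##...
^.##..
###.#.
....#.
..##..
......
......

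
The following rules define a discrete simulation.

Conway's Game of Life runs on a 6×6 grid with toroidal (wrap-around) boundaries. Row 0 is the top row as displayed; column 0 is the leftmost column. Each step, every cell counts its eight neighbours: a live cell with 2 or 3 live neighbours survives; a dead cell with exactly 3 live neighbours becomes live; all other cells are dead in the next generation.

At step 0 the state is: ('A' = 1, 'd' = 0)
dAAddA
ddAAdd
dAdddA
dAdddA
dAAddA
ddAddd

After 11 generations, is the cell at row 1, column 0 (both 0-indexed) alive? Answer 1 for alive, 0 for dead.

[0] dAAddA
ddAAdd
dAdddA
dAdddA
dAAddA
ddAddd
[1] dAdddd
dddAAd
dAddAd
dAddAA
dAAddd
dddAdd
[2] ddAAAd
ddAAAd
AdAddd
dAdAAA
AAAAAd
dAdddd
[3] dAddAd
ddddAA
Addddd
dddddd
dddddd
AddddA
[4] ddddAd
AdddAA
dddddA
dddddd
dddddd
AddddA
[5] ddddAd
AdddAd
AdddAA
dddddd
dddddd
dddddA
[6] ddddAd
AddAAd
AdddAd
dddddA
dddddd
dddddd
[7] dddAAA
dddAAd
AddAAd
dddddA
dddddd
dddddd
[8] dddAdA
ddAddd
dddAdd
ddddAA
dddddd
ddddAd
[9] dddAAd
ddAAAd
dddAAd
ddddAd
ddddAA
ddddAd
[10] ddAddA
ddAddA
ddAddA
dddddd
dddAAA
dddddd
[11] dddddd
AAAAAA
dddddd
dddAdA
ddddAd
dddAdA

1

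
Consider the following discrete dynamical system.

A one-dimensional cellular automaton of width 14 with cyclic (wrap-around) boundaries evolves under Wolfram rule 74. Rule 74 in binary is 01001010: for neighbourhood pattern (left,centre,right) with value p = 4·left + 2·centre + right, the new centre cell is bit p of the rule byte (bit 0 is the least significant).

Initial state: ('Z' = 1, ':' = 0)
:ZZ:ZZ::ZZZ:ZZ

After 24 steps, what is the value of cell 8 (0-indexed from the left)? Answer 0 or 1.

1

k=0  :ZZ:ZZ::ZZZ:ZZ
k=1  :ZZ:ZZ:ZZ:Z:ZZ
k=2  :ZZ:ZZ:ZZ:::ZZ
k=3  :ZZ:ZZ:ZZ::ZZZ
k=4  :ZZ:ZZ:ZZ:ZZ:Z
k=5  :ZZ:ZZ:ZZ:ZZ::
k=6  ZZZ:ZZ:ZZ:ZZ::
k=7  Z:Z:ZZ:ZZ:ZZ:Z
k=8  Z:::ZZ:ZZ:ZZ:Z
k=9  Z::ZZZ:ZZ:ZZ:Z
k=10  Z:ZZ:Z:ZZ:ZZ:Z
k=11  Z:ZZ:::ZZ:ZZ:Z
k=12  Z:ZZ::ZZZ:ZZ:Z
k=13  Z:ZZ:ZZ:Z:ZZ:Z
k=14  Z:ZZ:ZZ:::ZZ:Z
k=15  Z:ZZ:ZZ::ZZZ:Z
k=16  Z:ZZ:ZZ:ZZ:Z:Z
k=17  Z:ZZ:ZZ:ZZ:::Z
k=18  Z:ZZ:ZZ:ZZ::ZZ
k=19  Z:ZZ:ZZ:ZZ:ZZ:
k=20  ::ZZ:ZZ:ZZ:ZZ:
k=21  :ZZZ:ZZ:ZZ:ZZ:
k=22  ZZ:Z:ZZ:ZZ:ZZ:
k=23  ZZ:::ZZ:ZZ:ZZ:
k=24  ZZ::ZZZ:ZZ:ZZ:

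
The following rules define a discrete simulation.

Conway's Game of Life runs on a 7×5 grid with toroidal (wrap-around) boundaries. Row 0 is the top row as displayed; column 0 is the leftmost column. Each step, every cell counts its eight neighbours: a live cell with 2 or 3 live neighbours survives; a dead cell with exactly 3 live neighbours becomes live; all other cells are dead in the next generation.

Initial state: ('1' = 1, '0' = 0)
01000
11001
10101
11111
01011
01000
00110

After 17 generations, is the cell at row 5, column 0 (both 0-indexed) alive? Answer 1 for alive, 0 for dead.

1

0) 01000
11001
10101
11111
01011
01000
00110
1) 01011
00111
00000
00000
00000
11001
01100
2) 01001
10101
00010
00000
10000
11100
00000
3) 01011
11101
00011
00000
10000
11000
00100
4) 00001
01000
01111
00001
11000
11000
00111
5) 10101
01001
01111
00001
01001
00010
01111
6) 00000
00000
01101
01001
10011
01000
01000
7) 00000
00000
01110
01000
01111
01101
00000
8) 00000
00100
01100
00001
00001
01001
00000
9) 00000
01100
01110
10010
00011
10000
00000
10) 00000
01010
10011
11000
10010
00001
00000
11) 00000
10110
00010
01110
11000
00001
00000
12) 00000
00111
00000
11011
11011
10000
00000
13) 00010
00010
01000
01010
00010
11000
00000
14) 00000
00100
00000
00000
11001
00000
00000
15) 00000
00000
00000
10000
10000
10000
00000
16) 00000
00000
00000
00000
11001
00000
00000
17) 00000
00000
00000
10000
10000
10000
00000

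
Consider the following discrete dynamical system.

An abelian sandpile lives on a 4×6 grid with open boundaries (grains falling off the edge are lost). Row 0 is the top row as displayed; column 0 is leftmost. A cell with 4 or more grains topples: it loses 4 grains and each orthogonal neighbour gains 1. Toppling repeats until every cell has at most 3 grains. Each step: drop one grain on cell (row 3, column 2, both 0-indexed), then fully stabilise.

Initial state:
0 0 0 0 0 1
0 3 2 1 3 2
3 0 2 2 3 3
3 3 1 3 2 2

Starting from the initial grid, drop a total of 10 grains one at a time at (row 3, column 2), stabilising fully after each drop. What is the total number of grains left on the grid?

35

0) 0 0 0 0 0 1
0 3 2 1 3 2
3 0 2 2 3 3
3 3 1 3 2 2
1) 0 0 0 0 0 1
0 3 2 1 3 2
3 0 2 2 3 3
3 3 2 3 2 2
2) 0 0 0 0 0 1
0 3 2 1 3 2
3 0 2 2 3 3
3 3 3 3 2 2
3) 0 0 0 0 0 1
1 3 2 1 3 2
0 2 3 3 3 3
1 1 2 0 3 2
4) 0 0 0 0 0 1
1 3 2 1 3 2
0 2 3 3 3 3
1 1 3 0 3 2
5) 0 0 0 0 1 2
1 3 3 3 1 0
0 3 1 1 3 2
1 2 1 3 1 0
6) 0 0 0 0 1 2
1 3 3 3 1 0
0 3 1 1 3 2
1 2 2 3 1 0
7) 0 0 0 0 1 2
1 3 3 3 1 0
0 3 1 1 3 2
1 2 3 3 1 0
8) 0 0 0 0 1 2
1 3 3 3 1 0
0 3 2 2 3 2
1 3 1 0 2 0
9) 0 0 0 0 1 2
1 3 3 3 1 0
0 3 2 2 3 2
1 3 2 0 2 0
10) 0 0 0 0 1 2
1 3 3 3 1 0
0 3 2 2 3 2
1 3 3 0 2 0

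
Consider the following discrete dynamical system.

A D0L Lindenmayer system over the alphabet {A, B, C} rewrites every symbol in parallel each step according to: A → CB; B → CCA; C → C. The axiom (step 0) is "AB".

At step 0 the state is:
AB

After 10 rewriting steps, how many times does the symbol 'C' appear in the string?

0) AB
1) CBCCA
2) CCCACCCB
3) CCCCBCCCCCA
4) CCCCCCACCCCCCB
5) CCCCCCCBCCCCCCCCA
6) CCCCCCCCCACCCCCCCCCB
7) CCCCCCCCCCBCCCCCCCCCCCA
8) CCCCCCCCCCCCACCCCCCCCCCCCB
9) CCCCCCCCCCCCCBCCCCCCCCCCCCCCA
10) CCCCCCCCCCCCCCCACCCCCCCCCCCCCCCB

30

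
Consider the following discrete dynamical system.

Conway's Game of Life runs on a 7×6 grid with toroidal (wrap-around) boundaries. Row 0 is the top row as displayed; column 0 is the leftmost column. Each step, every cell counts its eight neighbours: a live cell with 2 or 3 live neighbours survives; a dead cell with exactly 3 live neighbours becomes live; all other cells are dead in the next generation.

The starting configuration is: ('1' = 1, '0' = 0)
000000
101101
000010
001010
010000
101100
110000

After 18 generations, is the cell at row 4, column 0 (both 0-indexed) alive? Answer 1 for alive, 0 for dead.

0

gen 0: 000000
101101
000010
001010
010000
101100
110000
gen 1: 001001
000111
011010
000100
010000
101000
111000
gen 2: 001001
110001
001001
010100
011000
101000
101101
gen 3: 001100
011011
001011
110100
100100
100001
101111
gen 4: 000000
110001
000000
110100
001010
001000
101000
gen 5: 000001
100000
001001
011100
001000
001000
010000
gen 6: 100000
100001
101100
010100
000000
011000
000000
gen 7: 100001
100001
101111
010100
010000
000000
010000
gen 8: 010001
000100
001100
010101
001000
000000
100000
gen 9: 100000
000110
000100
010110
001000
000000
100000
gen 10: 000001
000110
000000
000110
001100
000000
000000
gen 11: 000010
000010
000000
001110
001110
000000
000000
gen 12: 000000
000000
000010
001010
001010
000100
000000
gen 13: 000000
000000
000100
000011
001010
000100
000000
gen 14: 000000
000000
000010
000011
000011
000100
000000
gen 15: 000000
000000
000011
000100
000101
000010
000000
gen 16: 000000
000000
000010
000101
000100
000010
000000
gen 17: 000000
000000
000010
000100
000100
000000
000000
gen 18: 000000
000000
000000
000110
000000
000000
000000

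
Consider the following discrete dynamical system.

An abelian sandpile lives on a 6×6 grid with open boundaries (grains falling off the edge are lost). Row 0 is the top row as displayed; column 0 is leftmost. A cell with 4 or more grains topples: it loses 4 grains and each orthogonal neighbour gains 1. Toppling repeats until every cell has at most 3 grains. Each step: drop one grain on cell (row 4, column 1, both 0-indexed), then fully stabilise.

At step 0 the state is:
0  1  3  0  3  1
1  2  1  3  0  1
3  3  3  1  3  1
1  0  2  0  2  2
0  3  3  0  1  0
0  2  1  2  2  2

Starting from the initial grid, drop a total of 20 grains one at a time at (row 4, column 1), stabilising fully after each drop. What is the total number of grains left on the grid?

63

k=0  0  1  3  0  3  1
1  2  1  3  0  1
3  3  3  1  3  1
1  0  2  0  2  2
0  3  3  0  1  0
0  2  1  2  2  2
k=1  0  1  3  0  3  1
1  2  1  3  0  1
3  3  3  1  3  1
1  1  3  0  2  2
1  1  0  1  1  0
0  3  2  2  2  2
k=2  0  1  3  0  3  1
1  2  1  3  0  1
3  3  3  1  3  1
1  1  3  0  2  2
1  2  0  1  1  0
0  3  2  2  2  2
k=3  0  1  3  0  3  1
1  2  1  3  0  1
3  3  3  1  3  1
1  1  3  0  2  2
1  3  0  1  1  0
0  3  2  2  2  2
k=4  0  1  3  0  3  1
1  2  1  3  0  1
3  3  3  1  3  1
1  2  3  0  2  2
2  1  1  1  1  0
1  0  3  2  2  2
k=5  0  1  3  0  3  1
1  2  1  3  0  1
3  3  3  1  3  1
1  2  3  0  2  2
2  2  1  1  1  0
1  0  3  2  2  2
k=6  0  1  3  0  3  1
1  2  1  3  0  1
3  3  3  1  3  1
1  2  3  0  2  2
2  3  1  1  1  0
1  0  3  2  2  2
k=7  0  1  3  0  3  1
1  2  1  3  0  1
3  3  3  1  3  1
1  3  3  0  2  2
3  0  2  1  1  0
1  1  3  2  2  2
k=8  0  1  3  0  3  1
1  2  1  3  0  1
3  3  3  1  3  1
1  3  3  0  2  2
3  1  2  1  1  0
1  1  3  2  2  2
k=9  0  1  3  0  3  1
1  2  1  3  0  1
3  3  3  1  3  1
1  3  3  0  2  2
3  2  2  1  1  0
1  1  3  2  2  2
k=10  0  1  3  0  3  1
1  2  1  3  0  1
3  3  3  1  3  1
1  3  3  0  2  2
3  3  2  1  1  0
1  1  3  2  2  2
k=11  0  1  3  0  3  1
2  3  2  3  0  1
1  2  1  2  3  1
0  3  2  1  2  2
1  3  1  2  1  0
2  3  0  3  2  2
k=12  0  1  3  0  3  1
2  3  2  3  0  1
1  3  1  2  3  1
1  0  3  1  2  2
2  2  2  2  1  0
3  0  1  3  2  2
k=13  0  1  3  0  3  1
2  3  2  3  0  1
1  3  1  2  3  1
1  0  3  1  2  2
2  3  2  2  1  0
3  0  1  3  2  2
k=14  0  1  3  0  3  1
2  3  2  3  0  1
1  3  1  2  3  1
1  1  3  1  2  2
3  0  3  2  1  0
3  1  1  3  2  2
k=15  0  1  3  0  3  1
2  3  2  3  0  1
1  3  1  2  3  1
1  1  3  1  2  2
3  1  3  2  1  0
3  1  1  3  2  2
k=16  0  1  3  0  3  1
2  3  2  3  0  1
1  3  1  2  3  1
1  1  3  1  2  2
3  2  3  2  1  0
3  1  1  3  2  2
k=17  0  1  3  0  3  1
2  3  2  3  0  1
1  3  1  2  3  1
1  1  3  1  2  2
3  3  3  2  1  0
3  1  1  3  2  2
k=18  0  1  3  0  3  1
2  3  2  3  0  1
1  3  2  2  3  1
2  3  0  2  2  2
1  2  1  3  1  0
0  3  2  3  2  2
k=19  0  1  3  0  3  1
2  3  2  3  0  1
1  3  2  2  3  1
2  3  0  2  2  2
1  3  1  3  1  0
0  3  2  3  2  2
k=20  0  2  3  0  3  1
3  0  3  3  0  1
2  1  3  2  3  1
3  1  1  2  2  2
2  2  2  3  1  0
1  0  3  3  2  2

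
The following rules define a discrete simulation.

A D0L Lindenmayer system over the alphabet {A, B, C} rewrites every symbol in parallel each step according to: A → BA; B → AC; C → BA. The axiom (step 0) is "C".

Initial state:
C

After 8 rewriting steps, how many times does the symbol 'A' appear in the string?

t=0: C
t=1: BA
t=2: ACBA
t=3: BABAACBA
t=4: ACBAACBABABAACBA
t=5: BABAACBABABAACBAACBAACBABABAACBA
t=6: ACBAACBABABAACBAACBAACBABABAACBABABAACBABABAACBAACBAACBABABAACBA
t=7: BABAACBABABAACBAACBAACBABABAACBABABAACBABABAACBAACBAACBABA…BABABAACBAACBAACBABABAACBABABAACBABABAACBAACBAACBABABAACBA  (len 128)
t=8: ACBAACBABABAACBAACBAACBABABAACBABABAACBABABAACBAACBAACBABA…BABABAACBAACBAACBABABAACBABABAACBABABAACBAACBAACBABABAACBA  (len 256)

128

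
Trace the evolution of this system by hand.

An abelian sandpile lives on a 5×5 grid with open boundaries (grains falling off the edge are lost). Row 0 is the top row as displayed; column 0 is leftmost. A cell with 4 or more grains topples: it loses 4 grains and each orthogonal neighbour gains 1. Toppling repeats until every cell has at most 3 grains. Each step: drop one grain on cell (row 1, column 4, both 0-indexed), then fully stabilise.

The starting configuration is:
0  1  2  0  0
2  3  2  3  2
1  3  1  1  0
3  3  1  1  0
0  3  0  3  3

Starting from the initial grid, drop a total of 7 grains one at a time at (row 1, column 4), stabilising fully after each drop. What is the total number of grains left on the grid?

43

gen 0: 0  1  2  0  0
2  3  2  3  2
1  3  1  1  0
3  3  1  1  0
0  3  0  3  3
gen 1: 0  1  2  0  0
2  3  2  3  3
1  3  1  1  0
3  3  1  1  0
0  3  0  3  3
gen 2: 0  1  2  1  1
2  3  3  0  1
1  3  1  2  1
3  3  1  1  0
0  3  0  3  3
gen 3: 0  1  2  1  1
2  3  3  0  2
1  3  1  2  1
3  3  1  1  0
0  3  0  3  3
gen 4: 0  1  2  1  1
2  3  3  0  3
1  3  1  2  1
3  3  1  1  0
0  3  0  3  3
gen 5: 0  1  2  1  2
2  3  3  1  0
1  3  1  2  2
3  3  1  1  0
0  3  0  3  3
gen 6: 0  1  2  1  2
2  3  3  1  1
1  3  1  2  2
3  3  1  1  0
0  3  0  3  3
gen 7: 0  1  2  1  2
2  3  3  1  2
1  3  1  2  2
3  3  1  1  0
0  3  0  3  3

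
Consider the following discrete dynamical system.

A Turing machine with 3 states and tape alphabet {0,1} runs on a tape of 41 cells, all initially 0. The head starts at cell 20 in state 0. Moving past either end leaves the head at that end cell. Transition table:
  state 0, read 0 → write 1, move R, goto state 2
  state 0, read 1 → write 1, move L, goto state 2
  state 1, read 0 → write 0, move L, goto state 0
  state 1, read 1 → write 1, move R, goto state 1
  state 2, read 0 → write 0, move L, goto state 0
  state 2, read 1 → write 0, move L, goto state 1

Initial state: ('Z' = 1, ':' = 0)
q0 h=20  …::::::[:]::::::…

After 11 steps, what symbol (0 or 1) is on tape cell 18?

1

0) q0 h=20  …::::::[:]::::::…
1) q2 h=21  …:::::Z[:]::::::…
2) q0 h=20  …::::::[Z]::::::…
3) q2 h=19  …::::::[:]Z:::::…
4) q0 h=18  …::::::[:]:Z::::…
5) q2 h=19  …:::::Z[:]Z:::::…
6) q0 h=18  …::::::[Z]:Z::::…
7) q2 h=17  …::::::[:]Z:Z:::…
8) q0 h=16  …::::::[:]:Z:Z::…
9) q2 h=17  …:::::Z[:]Z:Z:::…
10) q0 h=16  …::::::[Z]:Z:Z::…
11) q2 h=15  …::::::[:]Z:Z:Z:…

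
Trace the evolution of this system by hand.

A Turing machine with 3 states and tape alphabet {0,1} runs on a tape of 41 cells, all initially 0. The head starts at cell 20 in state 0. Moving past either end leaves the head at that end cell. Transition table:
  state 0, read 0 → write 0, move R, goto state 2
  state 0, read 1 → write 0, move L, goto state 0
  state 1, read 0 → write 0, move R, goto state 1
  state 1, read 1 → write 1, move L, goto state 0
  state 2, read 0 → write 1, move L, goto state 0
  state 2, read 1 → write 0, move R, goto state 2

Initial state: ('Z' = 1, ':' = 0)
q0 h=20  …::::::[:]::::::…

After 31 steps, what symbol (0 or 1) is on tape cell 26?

0

k=0  q0 h=20  …::::::[:]::::::…
k=1  q2 h=21  …::::::[:]::::::…
k=2  q0 h=20  …::::::[:]Z:::::…
k=3  q2 h=21  …::::::[Z]::::::…
k=4  q2 h=22  …::::::[:]::::::…
k=5  q0 h=21  …::::::[:]Z:::::…
k=6  q2 h=22  …::::::[Z]::::::…
k=7  q2 h=23  …::::::[:]::::::…
k=8  q0 h=22  …::::::[:]Z:::::…
k=9  q2 h=23  …::::::[Z]::::::…
k=10  q2 h=24  …::::::[:]::::::…
k=11  q0 h=23  …::::::[:]Z:::::…
k=12  q2 h=24  …::::::[Z]::::::…
k=13  q2 h=25  …::::::[:]::::::…
k=14  q0 h=24  …::::::[:]Z:::::…
k=15  q2 h=25  …::::::[Z]::::::…
k=16  q2 h=26  …::::::[:]::::::…
k=17  q0 h=25  …::::::[:]Z:::::…
k=18  q2 h=26  …::::::[Z]::::::…
k=19  q2 h=27  …::::::[:]::::::…
k=20  q0 h=26  …::::::[:]Z:::::…
k=21  q2 h=27  …::::::[Z]::::::…
k=22  q2 h=28  …::::::[:]::::::…
k=23  q0 h=27  …::::::[:]Z:::::…
k=24  q2 h=28  …::::::[Z]::::::…
k=25  q2 h=29  …::::::[:]::::::…
k=26  q0 h=28  …::::::[:]Z:::::…
k=27  q2 h=29  …::::::[Z]::::::…
k=28  q2 h=30  …::::::[:]::::::…
k=29  q0 h=29  …::::::[:]Z:::::…
k=30  q2 h=30  …::::::[Z]::::::…
k=31  q2 h=31  …::::::[:]::::::…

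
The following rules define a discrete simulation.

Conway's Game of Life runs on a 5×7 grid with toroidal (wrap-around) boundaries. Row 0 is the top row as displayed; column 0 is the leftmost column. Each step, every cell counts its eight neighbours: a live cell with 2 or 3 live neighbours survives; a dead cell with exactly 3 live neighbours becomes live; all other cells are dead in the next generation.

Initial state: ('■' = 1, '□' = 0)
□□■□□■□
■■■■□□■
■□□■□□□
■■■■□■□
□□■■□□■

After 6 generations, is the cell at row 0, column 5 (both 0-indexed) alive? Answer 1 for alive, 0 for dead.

0) □□■□□■□
■■■■□□■
■□□■□□□
■■■■□■□
□□■■□□■
1) □□□□■■□
■□□■■□■
□□□□□□□
■□□□□□□
■□□□□■■
2) □□□■□□□
□□□■■□■
■□□□□□■
■□□□□□□
■□□□■■□
3) □□□■□□■
■□□■■■■
■□□□□■■
■■□□□■□
□□□□■□■
4) □□□■□□□
□□□■□□□
□□□□□□□
□■□□■□□
□□□□■□■
5) □□□■■□□
□□□□□□□
□□□□□□□
□□□□□■□
□□□■■■□
6) □□□■□■□
□□□□□□□
□□□□□□□
□□□□□■□
□□□■□■□

1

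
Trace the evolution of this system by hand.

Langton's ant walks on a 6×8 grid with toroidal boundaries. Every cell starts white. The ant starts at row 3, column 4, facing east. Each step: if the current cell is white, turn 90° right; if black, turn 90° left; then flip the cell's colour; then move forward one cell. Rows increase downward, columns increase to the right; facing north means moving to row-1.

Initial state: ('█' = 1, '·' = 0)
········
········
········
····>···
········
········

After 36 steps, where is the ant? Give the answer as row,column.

gen 0: ········
········
········
····>···
········
········
gen 1: ········
········
········
····█···
····v···
········
gen 2: ········
········
········
····█···
···<█···
········
gen 3: ········
········
········
···^█···
···██···
········
gen 4: ········
········
········
···█>···
···██···
········
gen 5: ········
········
····^···
···█····
···██···
········
gen 6: ········
········
····█>··
···█····
···██···
········
gen 7: ········
········
····██··
···█·v··
···██···
········
gen 8: ········
········
····██··
···█<█··
···██···
········
gen 9: ········
········
····^█··
···███··
···██···
········
gen 10: ········
········
···<·█··
···███··
···██···
········
gen 11: ········
···^····
···█·█··
···███··
···██···
········
gen 12: ········
···█>···
···█·█··
···███··
···██···
········
gen 13: ········
···██···
···█v█··
···███··
···██···
········
gen 14: ········
···██···
···<██··
···███··
···██···
········
gen 15: ········
···██···
····██··
···v██··
···██···
········
gen 16: ········
···██···
····██··
····>█··
···██···
········
gen 17: ········
···██···
····^█··
·····█··
···██···
········
gen 18: ········
···██···
···<·█··
·····█··
···██···
········
gen 19: ········
···^█···
···█·█··
·····█··
···██···
········
gen 20: ········
··<·█···
···█·█··
·····█··
···██···
········
gen 21: ··^·····
··█·█···
···█·█··
·····█··
···██···
········
gen 22: ··█>····
··█·█···
···█·█··
·····█··
···██···
········
gen 23: ··██····
··█v█···
···█·█··
·····█··
···██···
········
gen 24: ··██····
··<██···
···█·█··
·····█··
···██···
········
gen 25: ··██····
···██···
··v█·█··
·····█··
···██···
········
gen 26: ··██····
···██···
·<██·█··
·····█··
···██···
········
gen 27: ··██····
·^·██···
·███·█··
·····█··
···██···
········
gen 28: ··██····
·█>██···
·███·█··
·····█··
···██···
········
gen 29: ··██····
·████···
·█v█·█··
·····█··
···██···
········
gen 30: ··██····
·████···
·█·>·█··
·····█··
···██···
········
gen 31: ··██····
·██^█···
·█···█··
·····█··
···██···
········
gen 32: ··██····
·█<·█···
·█···█··
·····█··
···██···
········
gen 33: ··██····
·█··█···
·█v··█··
·····█··
···██···
········
gen 34: ··██····
·█··█···
·<█··█··
·····█··
···██···
········
gen 35: ··██····
·█··█···
··█··█··
·v···█··
···██···
········
gen 36: ··██····
·█··█···
··█··█··
<█···█··
···██···
········

3,0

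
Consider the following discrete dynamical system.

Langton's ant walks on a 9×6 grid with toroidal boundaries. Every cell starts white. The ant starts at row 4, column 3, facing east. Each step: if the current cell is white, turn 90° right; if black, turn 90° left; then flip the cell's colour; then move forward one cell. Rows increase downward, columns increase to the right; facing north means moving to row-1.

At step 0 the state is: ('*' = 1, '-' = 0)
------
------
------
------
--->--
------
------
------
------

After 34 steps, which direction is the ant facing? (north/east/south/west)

[0] ------
------
------
------
--->--
------
------
------
------
[1] ------
------
------
------
---*--
---v--
------
------
------
[2] ------
------
------
------
---*--
--<*--
------
------
------
[3] ------
------
------
------
--^*--
--**--
------
------
------
[4] ------
------
------
------
--*>--
--**--
------
------
------
[5] ------
------
------
---^--
--*---
--**--
------
------
------
[6] ------
------
------
---*>-
--*---
--**--
------
------
------
[7] ------
------
------
---**-
--*-v-
--**--
------
------
------
[8] ------
------
------
---**-
--*<*-
--**--
------
------
------
[9] ------
------
------
---^*-
--***-
--**--
------
------
------
[10] ------
------
------
--<-*-
--***-
--**--
------
------
------
[11] ------
------
--^---
--*-*-
--***-
--**--
------
------
------
[12] ------
------
--*>--
--*-*-
--***-
--**--
------
------
------
[13] ------
------
--**--
--*v*-
--***-
--**--
------
------
------
[14] ------
------
--**--
--<**-
--***-
--**--
------
------
------
[15] ------
------
--**--
---**-
--v**-
--**--
------
------
------
[16] ------
------
--**--
---**-
--->*-
--**--
------
------
------
[17] ------
------
--**--
---^*-
----*-
--**--
------
------
------
[18] ------
------
--**--
--<-*-
----*-
--**--
------
------
------
[19] ------
------
--^*--
--*-*-
----*-
--**--
------
------
------
[20] ------
------
-<-*--
--*-*-
----*-
--**--
------
------
------
[21] ------
-^----
-*-*--
--*-*-
----*-
--**--
------
------
------
[22] ------
-*>---
-*-*--
--*-*-
----*-
--**--
------
------
------
[23] ------
-**---
-*v*--
--*-*-
----*-
--**--
------
------
------
[24] ------
-**---
-<**--
--*-*-
----*-
--**--
------
------
------
[25] ------
-**---
--**--
-v*-*-
----*-
--**--
------
------
------
[26] ------
-**---
--**--
<**-*-
----*-
--**--
------
------
------
[27] ------
-**---
^-**--
***-*-
----*-
--**--
------
------
------
[28] ------
-**---
*>**--
***-*-
----*-
--**--
------
------
------
[29] ------
-**---
****--
*v*-*-
----*-
--**--
------
------
------
[30] ------
-**---
****--
*->-*-
----*-
--**--
------
------
------
[31] ------
-**---
**^*--
*---*-
----*-
--**--
------
------
------
[32] ------
-**---
*<-*--
*---*-
----*-
--**--
------
------
------
[33] ------
-**---
*--*--
*v--*-
----*-
--**--
------
------
------
[34] ------
-**---
*--*--
<*--*-
----*-
--**--
------
------
------

west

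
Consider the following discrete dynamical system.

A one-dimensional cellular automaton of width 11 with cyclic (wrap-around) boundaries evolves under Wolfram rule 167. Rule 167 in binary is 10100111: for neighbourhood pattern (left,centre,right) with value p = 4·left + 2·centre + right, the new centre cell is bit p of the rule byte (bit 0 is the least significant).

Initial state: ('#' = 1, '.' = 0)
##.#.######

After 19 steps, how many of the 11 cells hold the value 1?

k=0  ##.#.######
k=1  #.###.#####
k=2  .#.#.#.####
k=3  #######.##.
k=4  .#####.#..#
k=5  #.###.##.##
k=6  .#.#.#..#.#
k=7  ######.####
k=8  #####.#.###
k=9  ####.###.##
k=10  ###.#.#.#.#
k=11  ##.#######.
k=12  ..#.#####.#
k=13  .###.###.##
k=14  #.#.#.#.#..
k=15  #########.#
k=16  ########.#.
k=17  .######.###
k=18  #.####.#.#.
k=19  ##.##.#####

9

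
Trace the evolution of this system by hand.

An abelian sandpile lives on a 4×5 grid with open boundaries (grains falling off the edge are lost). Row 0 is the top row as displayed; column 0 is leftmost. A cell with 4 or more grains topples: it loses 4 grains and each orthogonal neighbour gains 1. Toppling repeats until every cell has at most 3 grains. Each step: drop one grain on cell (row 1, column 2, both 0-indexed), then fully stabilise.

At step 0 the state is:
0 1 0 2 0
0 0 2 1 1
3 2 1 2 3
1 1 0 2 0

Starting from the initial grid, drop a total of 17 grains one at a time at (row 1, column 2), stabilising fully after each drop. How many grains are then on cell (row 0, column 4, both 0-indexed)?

0) 0 1 0 2 0
0 0 2 1 1
3 2 1 2 3
1 1 0 2 0
1) 0 1 0 2 0
0 0 3 1 1
3 2 1 2 3
1 1 0 2 0
2) 0 1 1 2 0
0 1 0 2 1
3 2 2 2 3
1 1 0 2 0
3) 0 1 1 2 0
0 1 1 2 1
3 2 2 2 3
1 1 0 2 0
4) 0 1 1 2 0
0 1 2 2 1
3 2 2 2 3
1 1 0 2 0
5) 0 1 1 2 0
0 1 3 2 1
3 2 2 2 3
1 1 0 2 0
6) 0 1 2 2 0
0 2 0 3 1
3 2 3 2 3
1 1 0 2 0
7) 0 1 2 2 0
0 2 1 3 1
3 2 3 2 3
1 1 0 2 0
8) 0 1 2 2 0
0 2 2 3 1
3 2 3 2 3
1 1 0 2 0
9) 0 1 2 2 0
0 2 3 3 1
3 2 3 2 3
1 1 0 2 0
10) 0 1 3 3 0
0 3 2 1 3
3 3 1 1 0
1 1 1 3 1
11) 0 1 3 3 0
0 3 3 1 3
3 3 1 1 0
1 1 1 3 1
12) 0 3 1 0 1
2 1 2 3 3
0 1 3 1 0
2 2 1 3 1
13) 0 3 1 0 1
2 1 3 3 3
0 1 3 1 0
2 2 1 3 1
14) 0 3 2 1 2
2 2 2 1 0
0 2 0 3 1
2 2 2 3 1
15) 0 3 2 1 2
2 2 3 1 0
0 2 0 3 1
2 2 2 3 1
16) 0 3 3 1 2
2 3 0 2 0
0 2 1 3 1
2 2 2 3 1
17) 0 3 3 1 2
2 3 1 2 0
0 2 1 3 1
2 2 2 3 1

2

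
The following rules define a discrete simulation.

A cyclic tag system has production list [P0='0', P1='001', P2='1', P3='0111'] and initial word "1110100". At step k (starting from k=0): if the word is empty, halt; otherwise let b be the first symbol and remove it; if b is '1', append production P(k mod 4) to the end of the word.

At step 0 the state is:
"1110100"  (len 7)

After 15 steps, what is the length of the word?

6

0) "1110100"  (len 7)
1) "1101000"  (len 7)
2) "101000001"  (len 9)
3) "010000011"  (len 9)
4) "10000011"  (len 8)
5) "00000110"  (len 8)
6) "0000110"  (len 7)
7) "000110"  (len 6)
8) "00110"  (len 5)
9) "0110"  (len 4)
10) "110"  (len 3)
11) "101"  (len 3)
12) "010111"  (len 6)
13) "10111"  (len 5)
14) "0111001"  (len 7)
15) "111001"  (len 6)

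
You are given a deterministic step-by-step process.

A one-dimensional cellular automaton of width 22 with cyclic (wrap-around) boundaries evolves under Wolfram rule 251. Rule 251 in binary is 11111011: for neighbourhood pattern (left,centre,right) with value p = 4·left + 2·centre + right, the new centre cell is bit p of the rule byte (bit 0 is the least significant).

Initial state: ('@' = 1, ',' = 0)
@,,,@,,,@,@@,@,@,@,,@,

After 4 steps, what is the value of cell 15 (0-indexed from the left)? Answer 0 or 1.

0) @,,,@,,,@,@@,@,@,@,,@,
1) ,@@@,@@@,@@@@,@,@,@@,@
2) @@@@@@@@@@@@@@,@,@@@@,
3) @@@@@@@@@@@@@@@,@@@@@@
4) @@@@@@@@@@@@@@@@@@@@@@

1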